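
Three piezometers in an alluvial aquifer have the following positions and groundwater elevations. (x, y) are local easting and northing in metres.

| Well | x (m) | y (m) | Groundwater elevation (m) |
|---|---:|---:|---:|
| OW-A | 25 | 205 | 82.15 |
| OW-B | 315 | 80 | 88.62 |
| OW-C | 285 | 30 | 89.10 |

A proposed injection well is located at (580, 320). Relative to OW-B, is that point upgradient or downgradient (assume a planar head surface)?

downgradient

Taking OW-A as reference: OW-B−OW-A = (290, -125, +6.47); OW-C−OW-A = (260, -175, +6.95).
Solve a·Δx + b·Δy = Δh: det = 290·(-175) − 260·(-125) = -18250.
∂h/∂x = [(+6.47)·(-175) − (+6.95)·(-125)] / -18250 = +0.01444
∂h/∂y = [290·(+6.95) − 260·(+6.47)] / -18250 = -0.01826
Head at (580, 320) = 82.15 + (+0.01444)·(555) + (-0.01826)·(115) = 88.06 m.
That is lower than the 88.62 m at OW-B, so the point is downgradient.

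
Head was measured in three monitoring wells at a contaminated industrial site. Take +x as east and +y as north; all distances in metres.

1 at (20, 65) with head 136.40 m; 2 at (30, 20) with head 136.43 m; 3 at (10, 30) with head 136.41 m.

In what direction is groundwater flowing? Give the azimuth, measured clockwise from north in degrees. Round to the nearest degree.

304°

Three-point gradient (reference 1): Δ to 2 = (10, -45, +0.03), Δ to 3 = (-10, -35, +0.01).
∂h/∂x = +0.0007500, ∂h/∂y = -0.0005000 (det = -800).
Flow direction (−∇h) has components (-0.0007500 E, +0.0005000 N).
Azimuth = atan2(E, N) = atan2(-0.0007500, +0.0005000) = 303.7° ≈ 304°.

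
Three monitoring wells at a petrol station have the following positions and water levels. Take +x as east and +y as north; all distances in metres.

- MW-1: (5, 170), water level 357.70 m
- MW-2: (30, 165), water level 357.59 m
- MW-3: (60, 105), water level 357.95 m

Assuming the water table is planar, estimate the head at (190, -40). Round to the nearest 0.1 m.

358.5 m

Taking MW-1 as reference: MW-2−MW-1 = (25, -5, -0.11); MW-3−MW-1 = (55, -65, +0.25).
Determinant of the coordinate differences = 25·(-65) − 55·(-5) = -1350.
∂h/∂x = [(-0.11)·(-65) − (+0.25)·(-5)] / -1350 = -0.006222
∂h/∂y = [25·(+0.25) − 55·(-0.11)] / -1350 = -0.009111
h(190, -40) = 357.70 + (-0.006222)·(185) + (-0.009111)·(-210) = 357.70 -1.151 +1.913 = 358.462 m.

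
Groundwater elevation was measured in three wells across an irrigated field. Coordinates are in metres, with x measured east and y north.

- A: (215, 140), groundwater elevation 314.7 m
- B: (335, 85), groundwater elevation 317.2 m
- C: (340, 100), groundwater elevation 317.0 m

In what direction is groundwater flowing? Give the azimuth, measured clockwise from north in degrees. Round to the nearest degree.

324°

Taking A as reference: B−A = (120, -55, +2.5); C−A = (125, -40, +2.3).
Solve a·Δx + b·Δy = Δh: det = 120·(-40) − 125·(-55) = 2075.
∂h/∂x = [(+2.5)·(-40) − (+2.3)·(-55)] / 2075 = +0.01277
∂h/∂y = [120·(+2.3) − 125·(+2.5)] / 2075 = -0.01759
Flow direction (−∇h) has components (-0.01277 E, +0.01759 N).
Azimuth = atan2(E, N) = atan2(-0.01277, +0.01759) = 324.0° ≈ 324°.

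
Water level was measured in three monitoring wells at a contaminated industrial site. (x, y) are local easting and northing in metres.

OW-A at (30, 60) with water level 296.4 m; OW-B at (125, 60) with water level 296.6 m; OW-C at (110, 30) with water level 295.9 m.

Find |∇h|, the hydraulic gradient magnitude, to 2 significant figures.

Taking OW-A as reference: OW-B−OW-A = (95, 0, +0.2); OW-C−OW-A = (80, -30, -0.5).
Determinant of the coordinate differences = 95·(-30) − 80·0 = -2850.
∂h/∂x = [(+0.2)·(-30) − (-0.5)·0] / -2850 = +0.002105
∂h/∂y = [95·(-0.5) − 80·(+0.2)] / -2850 = +0.02228
|∇h| = √(0.002105² + 0.02228²) = 0.02238

0.022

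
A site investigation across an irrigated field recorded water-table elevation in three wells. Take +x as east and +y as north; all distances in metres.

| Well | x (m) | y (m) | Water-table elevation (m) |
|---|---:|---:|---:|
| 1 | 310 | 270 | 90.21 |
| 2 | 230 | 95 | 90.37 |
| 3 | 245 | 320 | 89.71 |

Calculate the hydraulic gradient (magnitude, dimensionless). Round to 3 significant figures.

0.00612

Differences from 1: to 2 (Δx, Δy, Δh) = (-80, -175, +0.16); to 3 = (-65, 50, -0.50).
Determinant of the coordinate differences = (-80)·50 − (-65)·(-175) = -15375.
∂h/∂x = [(+0.16)·50 − (-0.50)·(-175)] / -15375 = +0.005171
∂h/∂y = [(-80)·(-0.50) − (-65)·(+0.16)] / -15375 = -0.003278
|∇h| = √(0.005171² + -0.003278²) = 0.006122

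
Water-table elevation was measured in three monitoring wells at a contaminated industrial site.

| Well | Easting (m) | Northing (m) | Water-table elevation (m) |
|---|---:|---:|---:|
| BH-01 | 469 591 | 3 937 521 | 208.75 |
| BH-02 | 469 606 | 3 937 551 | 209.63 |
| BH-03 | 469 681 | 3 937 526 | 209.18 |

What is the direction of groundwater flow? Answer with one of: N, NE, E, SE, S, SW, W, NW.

Differences from BH-01: to BH-02 (Δx, Δy, Δh) = (15, 30, +0.88); to BH-03 = (90, 5, +0.43).
Solve a·Δx + b·Δy = Δh: det = 15·5 − 90·30 = -2625.
∂h/∂x = [(+0.88)·5 − (+0.43)·30] / -2625 = +0.003238
∂h/∂y = [15·(+0.43) − 90·(+0.88)] / -2625 = +0.02771
Flow = −∇h = (-0.003238 east, -0.02771 north), which points south.

S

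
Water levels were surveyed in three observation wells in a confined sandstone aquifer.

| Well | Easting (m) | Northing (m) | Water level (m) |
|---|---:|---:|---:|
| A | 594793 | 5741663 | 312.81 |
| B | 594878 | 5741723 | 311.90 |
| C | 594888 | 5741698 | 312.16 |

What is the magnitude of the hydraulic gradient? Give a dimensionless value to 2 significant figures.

Differences from A: to B (Δx, Δy, Δh) = (85, 60, -0.91); to C = (95, 35, -0.65).
Solve a·Δx + b·Δy = Δh: det = 85·35 − 95·60 = -2725.
∂h/∂x = [(-0.91)·35 − (-0.65)·60] / -2725 = -0.002624
∂h/∂y = [85·(-0.65) − 95·(-0.91)] / -2725 = -0.01145
|∇h| = √(-0.002624² + -0.01145²) = 0.01175

0.012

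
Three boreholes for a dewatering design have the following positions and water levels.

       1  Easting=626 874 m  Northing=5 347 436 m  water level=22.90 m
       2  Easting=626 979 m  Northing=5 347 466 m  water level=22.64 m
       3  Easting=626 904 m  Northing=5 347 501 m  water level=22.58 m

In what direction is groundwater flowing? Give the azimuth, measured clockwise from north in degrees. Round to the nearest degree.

Differences from 1: to 2 (Δx, Δy, Δh) = (105, 30, -0.26); to 3 = (30, 65, -0.32).
Solve a·Δx + b·Δy = Δh: det = 105·65 − 30·30 = 5925.
∂h/∂x = [(-0.26)·65 − (-0.32)·30] / 5925 = -0.001232
∂h/∂y = [105·(-0.32) − 30·(-0.26)] / 5925 = -0.004354
Flow direction (−∇h) has components (+0.001232 E, +0.004354 N).
Azimuth = atan2(E, N) = atan2(+0.001232, +0.004354) = 15.8° ≈ 016°.

016°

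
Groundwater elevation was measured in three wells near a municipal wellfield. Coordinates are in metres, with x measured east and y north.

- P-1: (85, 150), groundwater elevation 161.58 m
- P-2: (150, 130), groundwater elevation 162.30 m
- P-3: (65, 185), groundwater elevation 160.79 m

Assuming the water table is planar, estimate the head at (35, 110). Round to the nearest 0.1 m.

162.1 m

Three-point gradient (reference P-1): Δ to P-2 = (65, -20, +0.72), Δ to P-3 = (-20, 35, -0.79).
∂h/∂x = +0.005013, ∂h/∂y = -0.01971 (det = 1875).
h(35, 110) = 161.58 + (+0.005013)·(-50) + (-0.01971)·(-40) = 161.58 -0.251 +0.788 = 162.118 m.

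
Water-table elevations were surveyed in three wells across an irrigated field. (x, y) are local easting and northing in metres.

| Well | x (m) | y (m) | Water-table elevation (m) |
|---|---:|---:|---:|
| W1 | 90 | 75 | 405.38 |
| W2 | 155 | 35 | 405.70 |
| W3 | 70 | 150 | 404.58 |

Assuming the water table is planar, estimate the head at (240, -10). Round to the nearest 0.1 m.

406.0 m

Differences from W1: to W2 (Δx, Δy, Δh) = (65, -40, +0.32); to W3 = (-20, 75, -0.80).
Solve a·Δx + b·Δy = Δh: det = 65·75 − (-20)·(-40) = 4075.
∂h/∂x = [(+0.32)·75 − (-0.80)·(-40)] / 4075 = -0.001963
∂h/∂y = [65·(-0.80) − (-20)·(+0.32)] / 4075 = -0.01119
h(240, -10) = 405.38 + (-0.001963)·(150) + (-0.01119)·(-85) = 405.38 -0.294 +0.951 = 406.037 m.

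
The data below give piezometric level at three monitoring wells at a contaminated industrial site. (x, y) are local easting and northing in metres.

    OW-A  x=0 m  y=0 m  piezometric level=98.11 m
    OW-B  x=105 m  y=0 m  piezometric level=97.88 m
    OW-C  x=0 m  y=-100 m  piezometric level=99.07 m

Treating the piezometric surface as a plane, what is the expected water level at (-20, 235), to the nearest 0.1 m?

95.9 m

∂h/∂x = (97.88 − 98.11) / (105 − 0) = -0.002190
∂h/∂y = (99.07 − 98.11) / (-100 − 0) = -0.009600
h(-20, 235) = 98.11 + (-0.002190)·(-20) + (-0.009600)·(235) = 98.11 +0.044 -2.256 = 95.898 m.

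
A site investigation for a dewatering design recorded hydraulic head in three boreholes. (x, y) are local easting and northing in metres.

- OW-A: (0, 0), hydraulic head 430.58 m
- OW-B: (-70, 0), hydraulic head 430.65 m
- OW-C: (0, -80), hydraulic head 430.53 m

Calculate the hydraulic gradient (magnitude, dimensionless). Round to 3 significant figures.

∂h/∂x = (430.65 − 430.58) / (-70 − 0) = -0.0010000
∂h/∂y = (430.53 − 430.58) / (-80 − 0) = +0.0006250
|∇h| = √(-0.0010000² + 0.0006250²) = 0.001179

0.00118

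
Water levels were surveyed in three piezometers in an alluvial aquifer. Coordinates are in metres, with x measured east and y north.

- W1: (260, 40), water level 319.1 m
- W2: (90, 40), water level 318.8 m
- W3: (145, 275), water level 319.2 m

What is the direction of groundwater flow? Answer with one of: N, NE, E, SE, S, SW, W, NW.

Taking W1 as reference: W2−W1 = (-170, 0, -0.3); W3−W1 = (-115, 235, +0.1).
Solve a·Δx + b·Δy = Δh: det = (-170)·235 − (-115)·0 = -39950.
∂h/∂x = [(-0.3)·235 − (+0.1)·0] / -39950 = +0.001765
∂h/∂y = [(-170)·(+0.1) − (-115)·(-0.3)] / -39950 = +0.001289
Flow = −∇h = (-0.001765 east, -0.001289 north), which points southwest.

SW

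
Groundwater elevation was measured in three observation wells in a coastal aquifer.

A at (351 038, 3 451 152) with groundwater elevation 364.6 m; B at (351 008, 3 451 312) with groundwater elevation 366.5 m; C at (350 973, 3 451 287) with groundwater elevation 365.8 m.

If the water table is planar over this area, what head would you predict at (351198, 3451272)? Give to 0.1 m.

367.9 m

With h = a·x + b·y + c and A as origin, the differences give:
  (-30)·a + 160·b = +1.9
  (-65)·a + 135·b = +1.2
Eliminate b (×135 and ×160, subtract): 6350·a = 64.50 → a = ∂h/∂x = +0.01016
Back-substitute: b = ∂h/∂y = +0.01378.
h(351198, 3451272) = 364.6 + (+0.01016)·(160) + (+0.01378)·(120) = 364.6 +1.625 +1.654 = 367.879 m.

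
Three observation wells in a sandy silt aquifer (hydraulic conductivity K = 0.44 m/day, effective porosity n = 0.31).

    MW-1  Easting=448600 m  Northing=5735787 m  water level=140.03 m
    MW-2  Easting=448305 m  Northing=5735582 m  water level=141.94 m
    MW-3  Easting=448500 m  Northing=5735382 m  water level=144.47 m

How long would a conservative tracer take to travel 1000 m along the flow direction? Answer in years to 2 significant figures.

170 years

Differences from MW-1: to MW-2 (Δx, Δy, Δh) = (-295, -205, +1.91); to MW-3 = (-100, -405, +4.44).
Determinant of the coordinate differences = (-295)·(-405) − (-100)·(-205) = 98975.
∂h/∂x = [(+1.91)·(-405) − (+4.44)·(-205)] / 98975 = +0.001381
∂h/∂y = [(-295)·(+4.44) − (-100)·(+1.91)] / 98975 = -0.01130
|∇h| = √(0.001381² + -0.01130²) = 0.01138
Seepage velocity v = K·i/n = 0.44 × 0.01138 / 0.31 = 0.01615 m/day.
t = 1000 / 0.01615 = 6.192e+04 days = 170 years.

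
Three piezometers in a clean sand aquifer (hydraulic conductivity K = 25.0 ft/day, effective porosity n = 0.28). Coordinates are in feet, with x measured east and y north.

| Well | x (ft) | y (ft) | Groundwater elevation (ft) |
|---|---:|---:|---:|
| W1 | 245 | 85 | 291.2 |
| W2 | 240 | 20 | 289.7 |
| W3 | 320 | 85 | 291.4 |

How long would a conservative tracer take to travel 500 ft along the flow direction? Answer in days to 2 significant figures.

Differences from W1: to W2 (Δx, Δy, Δh) = (-5, -65, -1.5); to W3 = (75, 0, +0.2).
Solve a·Δx + b·Δy = Δh: det = (-5)·0 − 75·(-65) = 4875.
∂h/∂x = [(-1.5)·0 − (+0.2)·(-65)] / 4875 = +0.002667
∂h/∂y = [(-5)·(+0.2) − 75·(-1.5)] / 4875 = +0.02287
|∇h| = √(0.002667² + 0.02287²) = 0.02302
Seepage velocity v = K·i/n = 25.0 × 0.02302 / 0.28 = 2.055 ft/day.
t = 500 / 2.055 = 243.3 days.

240 days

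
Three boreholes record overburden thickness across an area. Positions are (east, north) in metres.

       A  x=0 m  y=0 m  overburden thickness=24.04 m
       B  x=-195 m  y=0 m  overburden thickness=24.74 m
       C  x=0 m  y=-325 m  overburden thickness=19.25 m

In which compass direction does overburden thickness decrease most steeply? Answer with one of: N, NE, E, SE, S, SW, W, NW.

∂d/∂x = (24.74 − 24.04) / (-195 − 0) = -0.003590
∂d/∂y = (19.25 − 24.04) / (-325 − 0) = +0.01474
Steepest decrease is along −∇f = (+0.003590 E, -0.01474 N) → south.

S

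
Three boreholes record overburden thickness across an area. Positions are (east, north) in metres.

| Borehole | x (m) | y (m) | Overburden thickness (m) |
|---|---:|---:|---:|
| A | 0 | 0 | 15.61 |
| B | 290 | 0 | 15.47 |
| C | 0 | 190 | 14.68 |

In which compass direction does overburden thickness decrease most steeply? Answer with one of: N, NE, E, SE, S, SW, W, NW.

∂d/∂x = (15.47 − 15.61) / (290 − 0) = -0.0004828
∂d/∂y = (14.68 − 15.61) / (190 − 0) = -0.004895
Steepest decrease is along −∇f = (+0.0004828 E, +0.004895 N) → north.

N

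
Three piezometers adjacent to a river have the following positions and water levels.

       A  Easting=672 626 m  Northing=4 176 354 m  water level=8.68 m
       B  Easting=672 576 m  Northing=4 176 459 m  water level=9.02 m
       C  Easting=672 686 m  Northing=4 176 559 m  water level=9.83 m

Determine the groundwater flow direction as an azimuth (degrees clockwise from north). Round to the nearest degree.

213°

Differences from A: to B (Δx, Δy, Δh) = (-50, 105, +0.34); to C = (60, 205, +1.15).
Solve a·Δx + b·Δy = Δh: det = (-50)·205 − 60·105 = -16550.
∂h/∂x = [(+0.34)·205 − (+1.15)·105] / -16550 = +0.003085
∂h/∂y = [(-50)·(+1.15) − 60·(+0.34)] / -16550 = +0.004707
Flow direction (−∇h) has components (-0.003085 E, -0.004707 N).
Azimuth = atan2(E, N) = atan2(-0.003085, -0.004707) = 213.2° ≈ 213°.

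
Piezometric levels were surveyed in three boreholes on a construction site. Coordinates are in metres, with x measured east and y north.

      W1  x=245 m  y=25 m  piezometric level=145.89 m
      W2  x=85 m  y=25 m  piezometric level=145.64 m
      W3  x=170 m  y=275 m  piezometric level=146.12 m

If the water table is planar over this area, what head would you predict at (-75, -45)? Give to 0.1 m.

With h = a·x + b·y + c and W1 as origin, the differences give:
  (-160)·a + 0·b = -0.25
  (-75)·a + 250·b = +0.23
Eliminate b (×250 and ×0, subtract): -40000·a = -62.500 → a = ∂h/∂x = +0.001563
Back-substitute: b = ∂h/∂y = +0.001389.
h(-75, -45) = 145.89 + (+0.001563)·(-320) + (+0.001389)·(-70) = 145.89 -0.500 -0.097 = 145.293 m.

145.3 m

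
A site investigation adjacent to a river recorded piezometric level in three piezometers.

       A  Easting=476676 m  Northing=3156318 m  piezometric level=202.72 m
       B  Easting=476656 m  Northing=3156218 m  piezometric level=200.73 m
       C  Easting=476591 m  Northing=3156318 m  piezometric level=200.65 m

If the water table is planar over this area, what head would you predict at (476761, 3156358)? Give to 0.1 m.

With h = a·x + b·y + c and A as origin, the differences give:
  (-20)·a + (-100)·b = -1.99
  (-85)·a + 0·b = -2.07
Eliminate b (×0 and ×(-100), subtract): -8500·a = -207.000 → a = ∂h/∂x = +0.02435
Back-substitute: b = ∂h/∂y = +0.01503.
h(476761, 3156358) = 202.72 + (+0.02435)·(85) + (+0.01503)·(40) = 202.72 +2.070 +0.601 = 205.391 m.

205.4 m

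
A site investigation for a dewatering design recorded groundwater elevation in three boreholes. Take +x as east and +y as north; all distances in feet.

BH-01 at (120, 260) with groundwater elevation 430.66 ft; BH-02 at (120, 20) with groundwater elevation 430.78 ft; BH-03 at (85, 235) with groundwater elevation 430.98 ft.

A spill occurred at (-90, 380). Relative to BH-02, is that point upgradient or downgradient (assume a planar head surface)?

upgradient

Three-point gradient (reference BH-01): Δ to BH-02 = (0, -240, +0.12), Δ to BH-03 = (-35, -25, +0.32).
∂h/∂x = -0.008786, ∂h/∂y = -0.0005000 (det = -8400).
Head at (-90, 380) = 430.66 + (-0.008786)·(-210) + (-0.0005000)·(120) = 432.45 ft.
That is higher than the 430.78 ft at BH-02, so the point is upgradient.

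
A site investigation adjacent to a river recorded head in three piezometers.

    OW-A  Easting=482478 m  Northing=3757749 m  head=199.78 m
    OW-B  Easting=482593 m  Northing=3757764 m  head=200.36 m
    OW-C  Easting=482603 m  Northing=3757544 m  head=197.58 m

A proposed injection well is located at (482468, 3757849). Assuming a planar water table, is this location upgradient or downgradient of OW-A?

upgradient

With h = a·x + b·y + c and OW-A as origin, the differences give:
  115·a + 15·b = +0.58
  125·a + (-205)·b = -2.20
Eliminate b (×(-205) and ×15, subtract): -25450·a = -85.900 → a = ∂h/∂x = +0.003375
Back-substitute: b = ∂h/∂y = +0.01279.
Head at (482468, 3757849) = 199.78 + (+0.003375)·(-10) + (+0.01279)·(100) = 201.03 m.
That is higher than the 199.78 m at OW-A, so the point is upgradient.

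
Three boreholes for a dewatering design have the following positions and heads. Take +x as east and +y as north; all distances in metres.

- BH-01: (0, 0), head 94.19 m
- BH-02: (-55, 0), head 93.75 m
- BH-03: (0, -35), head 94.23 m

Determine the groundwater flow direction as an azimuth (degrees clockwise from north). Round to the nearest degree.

∂h/∂x = (93.75 − 94.19) / (-55 − 0) = +0.008000
∂h/∂y = (94.23 − 94.19) / (-35 − 0) = -0.001143
Flow direction (−∇h) has components (-0.008000 E, +0.001143 N).
Azimuth = atan2(E, N) = atan2(-0.008000, +0.001143) = 278.1° ≈ 278°.

278°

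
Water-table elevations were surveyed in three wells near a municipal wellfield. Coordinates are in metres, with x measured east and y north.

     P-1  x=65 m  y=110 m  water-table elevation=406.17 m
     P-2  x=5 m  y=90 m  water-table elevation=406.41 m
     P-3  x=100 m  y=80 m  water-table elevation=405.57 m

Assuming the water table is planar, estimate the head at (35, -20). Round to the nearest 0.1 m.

405.0 m

Taking P-1 as reference: P-2−P-1 = (-60, -20, +0.24); P-3−P-1 = (35, -30, -0.60).
Determinant of the coordinate differences = (-60)·(-30) − 35·(-20) = 2500.
∂h/∂x = [(+0.24)·(-30) − (-0.60)·(-20)] / 2500 = -0.007680
∂h/∂y = [(-60)·(-0.60) − 35·(+0.24)] / 2500 = +0.01104
h(35, -20) = 406.17 + (-0.007680)·(-30) + (+0.01104)·(-130) = 406.17 +0.230 -1.435 = 404.965 m.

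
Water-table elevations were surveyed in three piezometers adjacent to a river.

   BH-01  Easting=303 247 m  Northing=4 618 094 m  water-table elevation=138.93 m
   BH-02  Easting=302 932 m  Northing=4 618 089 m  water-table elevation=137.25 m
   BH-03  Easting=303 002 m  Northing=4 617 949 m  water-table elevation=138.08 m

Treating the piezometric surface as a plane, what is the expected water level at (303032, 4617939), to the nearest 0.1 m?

Taking BH-01 as reference: BH-02−BH-01 = (-315, -5, -1.68); BH-03−BH-01 = (-245, -145, -0.85).
Solve a·Δx + b·Δy = Δh: det = (-315)·(-145) − (-245)·(-5) = 44450.
∂h/∂x = [(-1.68)·(-145) − (-0.85)·(-5)] / 44450 = +0.005385
∂h/∂y = [(-315)·(-0.85) − (-245)·(-1.68)] / 44450 = -0.003236
h(303032, 4617939) = 138.93 + (+0.005385)·(-215) + (-0.003236)·(-155) = 138.93 -1.158 +0.502 = 138.274 m.

138.3 m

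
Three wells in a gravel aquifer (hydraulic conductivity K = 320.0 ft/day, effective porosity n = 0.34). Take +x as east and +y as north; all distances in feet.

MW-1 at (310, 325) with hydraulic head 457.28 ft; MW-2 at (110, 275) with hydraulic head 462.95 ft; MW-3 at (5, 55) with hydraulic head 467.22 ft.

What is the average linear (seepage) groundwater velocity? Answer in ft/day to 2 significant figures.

26 ft/day

Taking MW-1 as reference: MW-2−MW-1 = (-200, -50, +5.67); MW-3−MW-1 = (-305, -270, +9.94).
Solve a·Δx + b·Δy = Δh: det = (-200)·(-270) − (-305)·(-50) = 38750.
∂h/∂x = [(+5.67)·(-270) − (+9.94)·(-50)] / 38750 = -0.02668
∂h/∂y = [(-200)·(+9.94) − (-305)·(+5.67)] / 38750 = -0.006675
|∇h| = √(-0.02668² + -0.006675²) = 0.0275
Seepage velocity v = K·i/n = 320.0 × 0.0275 / 0.34 = 25.88 ft/day.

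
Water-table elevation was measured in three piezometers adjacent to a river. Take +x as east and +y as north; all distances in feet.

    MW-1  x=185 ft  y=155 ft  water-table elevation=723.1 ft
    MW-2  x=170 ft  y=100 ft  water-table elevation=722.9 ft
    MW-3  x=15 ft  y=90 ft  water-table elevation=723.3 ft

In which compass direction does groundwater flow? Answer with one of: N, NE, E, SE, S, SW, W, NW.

Three-point gradient (reference MW-1): Δ to MW-2 = (-15, -55, -0.2), Δ to MW-3 = (-170, -65, +0.2).
∂h/∂x = -0.002866, ∂h/∂y = +0.004418 (det = -8375).
Flow = −∇h = (+0.002866 east, -0.004418 north), which points southeast.

SE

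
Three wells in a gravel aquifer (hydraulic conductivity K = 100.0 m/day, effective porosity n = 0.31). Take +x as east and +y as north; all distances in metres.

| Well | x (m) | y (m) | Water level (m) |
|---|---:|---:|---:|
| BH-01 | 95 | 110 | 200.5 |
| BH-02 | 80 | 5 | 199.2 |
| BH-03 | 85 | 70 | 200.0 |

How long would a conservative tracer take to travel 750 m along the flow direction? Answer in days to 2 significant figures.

Taking BH-01 as reference: BH-02−BH-01 = (-15, -105, -1.3); BH-03−BH-01 = (-10, -40, -0.5).
Determinant of the coordinate differences = (-15)·(-40) − (-10)·(-105) = -450.
∂h/∂x = [(-1.3)·(-40) − (-0.5)·(-105)] / -450 = +0.001111
∂h/∂y = [(-15)·(-0.5) − (-10)·(-1.3)] / -450 = +0.01222
|∇h| = √(0.001111² + 0.01222²) = 0.01227
Seepage velocity v = K·i/n = 100.0 × 0.01227 / 0.31 = 3.958 m/day.
t = 750 / 3.958 = 189.5 days.

190 days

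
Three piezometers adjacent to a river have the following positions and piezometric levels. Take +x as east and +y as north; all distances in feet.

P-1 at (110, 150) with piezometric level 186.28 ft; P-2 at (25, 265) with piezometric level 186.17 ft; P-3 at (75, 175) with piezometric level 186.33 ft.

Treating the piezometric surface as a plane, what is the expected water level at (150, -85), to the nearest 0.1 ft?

Taking P-1 as reference: P-2−P-1 = (-85, 115, -0.11); P-3−P-1 = (-35, 25, +0.05).
Solve a·Δx + b·Δy = Δh: det = (-85)·25 − (-35)·115 = 1900.
∂h/∂x = [(-0.11)·25 − (+0.05)·115] / 1900 = -0.004474
∂h/∂y = [(-85)·(+0.05) − (-35)·(-0.11)] / 1900 = -0.004263
h(150, -85) = 186.28 + (-0.004474)·(40) + (-0.004263)·(-235) = 186.28 -0.179 +1.002 = 187.103 ft.

187.1 ft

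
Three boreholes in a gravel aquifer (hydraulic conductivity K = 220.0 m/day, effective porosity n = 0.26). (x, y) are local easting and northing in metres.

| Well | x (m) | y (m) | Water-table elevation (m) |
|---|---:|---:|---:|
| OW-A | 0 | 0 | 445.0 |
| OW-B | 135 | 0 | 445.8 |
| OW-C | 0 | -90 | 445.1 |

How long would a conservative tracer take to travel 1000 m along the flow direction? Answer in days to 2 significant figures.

∂h/∂x = (445.8 − 445.0) / (135 − 0) = +0.005926
∂h/∂y = (445.1 − 445.0) / (-90 − 0) = -0.001111
|∇h| = √(0.005926² + -0.001111²) = 0.006029
Seepage velocity v = K·i/n = 220.0 × 0.006029 / 0.26 = 5.101 m/day.
t = 1000 / 5.101 = 196 days.

200 days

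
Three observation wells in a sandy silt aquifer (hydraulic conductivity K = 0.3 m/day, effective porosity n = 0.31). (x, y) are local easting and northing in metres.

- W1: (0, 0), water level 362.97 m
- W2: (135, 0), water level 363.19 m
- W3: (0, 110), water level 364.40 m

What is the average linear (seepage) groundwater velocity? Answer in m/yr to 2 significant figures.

4.6 m/yr

∂h/∂x = (363.19 − 362.97) / (135 − 0) = +0.001630
∂h/∂y = (364.40 − 362.97) / (110 − 0) = +0.01300
|∇h| = √(0.001630² + 0.01300²) = 0.0131
Seepage velocity v = K·i/n = 0.3 × 0.0131 / 0.31 = 0.01268 m/day = 4.631 m/yr.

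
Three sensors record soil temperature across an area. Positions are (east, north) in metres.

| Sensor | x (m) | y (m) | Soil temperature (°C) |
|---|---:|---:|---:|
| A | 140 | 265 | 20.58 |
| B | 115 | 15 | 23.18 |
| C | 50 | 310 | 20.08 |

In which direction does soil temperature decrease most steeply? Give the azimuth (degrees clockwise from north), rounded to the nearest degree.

358°

Differences from A: to B (Δx, Δy, Δh) = (-25, -250, +2.60); to C = (-90, 45, -0.50).
Solve a·Δx + b·Δy = ΔT: det = (-25)·45 − (-90)·(-250) = -23625.
∂T/∂x = [(+2.60)·45 − (-0.50)·(-250)] / -23625 = +0.0003386
∂T/∂y = [(-25)·(-0.50) − (-90)·(+2.60)] / -23625 = -0.01043
Steepest decrease is along −∇f: components (-0.0003386 E, +0.01043 N).
Azimuth = atan2(-0.0003386, +0.01043) = 358.1° ≈ 358°.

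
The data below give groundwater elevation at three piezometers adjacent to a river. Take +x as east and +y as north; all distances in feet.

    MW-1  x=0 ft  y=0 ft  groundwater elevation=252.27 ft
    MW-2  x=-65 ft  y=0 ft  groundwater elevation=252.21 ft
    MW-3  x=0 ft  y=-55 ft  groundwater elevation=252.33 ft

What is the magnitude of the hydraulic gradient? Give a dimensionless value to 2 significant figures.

∂h/∂x = (252.21 − 252.27) / (-65 − 0) = +0.0009231
∂h/∂y = (252.33 − 252.27) / (-55 − 0) = -0.001091
|∇h| = √(0.0009231² + -0.001091²) = 0.001429

0.0014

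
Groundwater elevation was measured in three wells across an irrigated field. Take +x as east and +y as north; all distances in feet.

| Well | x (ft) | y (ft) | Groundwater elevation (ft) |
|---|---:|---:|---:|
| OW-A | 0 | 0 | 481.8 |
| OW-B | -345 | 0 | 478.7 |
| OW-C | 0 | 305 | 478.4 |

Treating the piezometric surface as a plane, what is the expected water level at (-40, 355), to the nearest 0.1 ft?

∂h/∂x = (478.7 − 481.8) / (-345 − 0) = +0.008986
∂h/∂y = (478.4 − 481.8) / (305 − 0) = -0.01115
h(-40, 355) = 481.8 + (+0.008986)·(-40) + (-0.01115)·(355) = 481.8 -0.359 -3.957 = 477.483 ft.

477.5 ft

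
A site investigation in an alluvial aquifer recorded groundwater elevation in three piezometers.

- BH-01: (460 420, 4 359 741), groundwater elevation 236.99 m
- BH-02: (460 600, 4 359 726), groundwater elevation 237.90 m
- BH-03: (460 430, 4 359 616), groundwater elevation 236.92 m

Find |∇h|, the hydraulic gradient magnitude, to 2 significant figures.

Differences from BH-01: to BH-02 (Δx, Δy, Δh) = (180, -15, +0.91); to BH-03 = (10, -125, -0.07).
Determinant of the coordinate differences = 180·(-125) − 10·(-15) = -22350.
∂h/∂x = [(+0.91)·(-125) − (-0.07)·(-15)] / -22350 = +0.005136
∂h/∂y = [180·(-0.07) − 10·(+0.91)] / -22350 = +0.0009709
|∇h| = √(0.005136² + 0.0009709²) = 0.005227

0.0052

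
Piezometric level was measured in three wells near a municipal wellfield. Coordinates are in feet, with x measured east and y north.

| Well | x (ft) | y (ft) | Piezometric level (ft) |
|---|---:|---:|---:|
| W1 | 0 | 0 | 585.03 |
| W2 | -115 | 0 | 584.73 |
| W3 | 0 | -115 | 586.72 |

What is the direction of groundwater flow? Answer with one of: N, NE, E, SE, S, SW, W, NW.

∂h/∂x = (584.73 − 585.03) / (-115 − 0) = +0.002609
∂h/∂y = (586.72 − 585.03) / (-115 − 0) = -0.01470
Flow = −∇h = (-0.002609 east, +0.01470 north), which points north.

N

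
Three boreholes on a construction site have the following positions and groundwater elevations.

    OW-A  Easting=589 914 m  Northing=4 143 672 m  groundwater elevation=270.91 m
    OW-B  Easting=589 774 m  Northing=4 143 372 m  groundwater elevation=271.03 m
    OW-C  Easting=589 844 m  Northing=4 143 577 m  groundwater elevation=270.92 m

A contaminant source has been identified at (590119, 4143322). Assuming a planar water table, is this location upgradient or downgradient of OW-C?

With h = a·x + b·y + c and OW-A as origin, the differences give:
  (-140)·a + (-300)·b = +0.12
  (-70)·a + (-95)·b = +0.01
Eliminate b (×(-95) and ×(-300), subtract): -7700·a = -8.400 → a = ∂h/∂x = +0.001091
Back-substitute: b = ∂h/∂y = -0.0009091.
Head at (590119, 4143322) = 270.91 + (+0.001091)·(205) + (-0.0009091)·(-350) = 271.45 m.
That is higher than the 270.92 m at OW-C, so the point is upgradient.

upgradient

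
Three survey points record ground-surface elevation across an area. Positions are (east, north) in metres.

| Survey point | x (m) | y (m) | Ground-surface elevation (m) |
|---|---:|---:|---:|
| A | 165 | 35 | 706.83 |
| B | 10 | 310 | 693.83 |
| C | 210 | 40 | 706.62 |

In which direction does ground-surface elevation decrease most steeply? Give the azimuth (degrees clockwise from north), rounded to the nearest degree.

Differences from A: to B (Δx, Δy, Δh) = (-155, 275, -13.00); to C = (45, 5, -0.21).
Determinant of the coordinate differences = (-155)·5 − 45·275 = -13150.
∂z/∂x = [(-13.00)·5 − (-0.21)·275] / -13150 = +0.0005513
∂z/∂y = [(-155)·(-0.21) − 45·(-13.00)] / -13150 = -0.04696
Steepest decrease is along −∇f: components (-0.0005513 E, +0.04696 N).
Azimuth = atan2(-0.0005513, +0.04696) = 359.3° ≈ 359°.

359°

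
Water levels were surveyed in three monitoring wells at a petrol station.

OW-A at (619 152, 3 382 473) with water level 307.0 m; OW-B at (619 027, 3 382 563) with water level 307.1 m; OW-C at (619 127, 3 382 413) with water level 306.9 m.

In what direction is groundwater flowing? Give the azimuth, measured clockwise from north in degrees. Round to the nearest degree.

With h = a·x + b·y + c and OW-A as origin, the differences give:
  (-125)·a + 90·b = +0.1
  (-25)·a + (-60)·b = -0.1
Eliminate b (×(-60) and ×90, subtract): 9750·a = 3.00 → a = ∂h/∂x = +0.0003077
Back-substitute: b = ∂h/∂y = +0.001538.
Flow direction (−∇h) has components (-0.0003077 E, -0.001538 N).
Azimuth = atan2(E, N) = atan2(-0.0003077, -0.001538) = 191.3° ≈ 191°.

191°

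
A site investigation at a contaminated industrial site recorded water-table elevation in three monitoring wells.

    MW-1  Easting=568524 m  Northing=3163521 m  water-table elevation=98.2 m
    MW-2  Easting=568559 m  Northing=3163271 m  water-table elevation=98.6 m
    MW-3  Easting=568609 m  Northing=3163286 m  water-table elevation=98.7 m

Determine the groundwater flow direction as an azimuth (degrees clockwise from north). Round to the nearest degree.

298°

Three-point gradient (reference MW-1): Δ to MW-2 = (35, -250, +0.4), Δ to MW-3 = (85, -235, +0.5).
∂h/∂x = +0.002380, ∂h/∂y = -0.001267 (det = 13025).
Flow direction (−∇h) has components (-0.002380 E, +0.001267 N).
Azimuth = atan2(E, N) = atan2(-0.002380, +0.001267) = 298.0° ≈ 298°.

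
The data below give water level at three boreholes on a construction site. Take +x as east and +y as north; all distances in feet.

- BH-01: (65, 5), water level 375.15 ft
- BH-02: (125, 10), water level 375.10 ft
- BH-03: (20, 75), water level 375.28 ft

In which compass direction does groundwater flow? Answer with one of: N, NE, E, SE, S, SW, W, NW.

SE

Three-point gradient (reference BH-01): Δ to BH-02 = (60, 5, -0.05), Δ to BH-03 = (-45, 70, +0.13).
∂h/∂x = -0.0009379, ∂h/∂y = +0.001254 (det = 4425).
Flow = −∇h = (+0.0009379 east, -0.001254 north), which points southeast.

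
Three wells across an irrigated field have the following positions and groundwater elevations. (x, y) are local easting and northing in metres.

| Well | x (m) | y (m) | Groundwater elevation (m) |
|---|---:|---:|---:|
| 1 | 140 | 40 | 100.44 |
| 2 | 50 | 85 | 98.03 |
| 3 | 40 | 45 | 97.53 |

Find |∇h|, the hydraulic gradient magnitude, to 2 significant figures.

Taking 1 as reference: 2−1 = (-90, 45, -2.41); 3−1 = (-100, 5, -2.91).
Solve a·Δx + b·Δy = Δh: det = (-90)·5 − (-100)·45 = 4050.
∂h/∂x = [(-2.41)·5 − (-2.91)·45] / 4050 = +0.02936
∂h/∂y = [(-90)·(-2.91) − (-100)·(-2.41)] / 4050 = +0.005160
|∇h| = √(0.02936² + 0.005160²) = 0.02981

0.030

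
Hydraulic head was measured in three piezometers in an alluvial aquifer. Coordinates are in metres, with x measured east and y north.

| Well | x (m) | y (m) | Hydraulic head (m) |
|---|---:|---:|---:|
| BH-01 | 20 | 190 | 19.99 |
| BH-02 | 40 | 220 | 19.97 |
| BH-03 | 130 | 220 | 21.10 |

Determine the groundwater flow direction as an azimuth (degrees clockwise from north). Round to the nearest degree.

306°

Taking BH-01 as reference: BH-02−BH-01 = (20, 30, -0.02); BH-03−BH-01 = (110, 30, +1.11).
Solve a·Δx + b·Δy = Δh: det = 20·30 − 110·30 = -2700.
∂h/∂x = [(-0.02)·30 − (+1.11)·30] / -2700 = +0.01256
∂h/∂y = [20·(+1.11) − 110·(-0.02)] / -2700 = -0.009037
Flow direction (−∇h) has components (-0.01256 E, +0.009037 N).
Azimuth = atan2(E, N) = atan2(-0.01256, +0.009037) = 305.7° ≈ 306°.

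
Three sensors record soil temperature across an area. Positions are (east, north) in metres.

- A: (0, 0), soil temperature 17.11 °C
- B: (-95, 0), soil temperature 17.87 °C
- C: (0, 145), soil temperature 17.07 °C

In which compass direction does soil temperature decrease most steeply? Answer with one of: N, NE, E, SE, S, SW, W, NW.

∂T/∂x = (17.87 − 17.11) / (-95 − 0) = -0.008000
∂T/∂y = (17.07 − 17.11) / (145 − 0) = -0.0002759
Steepest decrease is along −∇f = (+0.008000 E, +0.0002759 N) → east.

E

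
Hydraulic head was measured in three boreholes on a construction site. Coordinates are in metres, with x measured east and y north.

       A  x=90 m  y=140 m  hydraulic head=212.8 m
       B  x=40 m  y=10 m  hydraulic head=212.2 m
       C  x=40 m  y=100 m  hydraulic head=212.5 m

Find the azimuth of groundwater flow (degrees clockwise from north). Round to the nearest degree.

With h = a·x + b·y + c and A as origin, the differences give:
  (-50)·a + (-130)·b = -0.6
  (-50)·a + (-40)·b = -0.3
Eliminate b (×(-40) and ×(-130), subtract): -4500·a = -15.00 → a = ∂h/∂x = +0.003333
Back-substitute: b = ∂h/∂y = +0.003333.
Flow direction (−∇h) has components (-0.003333 E, -0.003333 N).
Azimuth = atan2(E, N) = atan2(-0.003333, -0.003333) = 225.0° ≈ 225°.

225°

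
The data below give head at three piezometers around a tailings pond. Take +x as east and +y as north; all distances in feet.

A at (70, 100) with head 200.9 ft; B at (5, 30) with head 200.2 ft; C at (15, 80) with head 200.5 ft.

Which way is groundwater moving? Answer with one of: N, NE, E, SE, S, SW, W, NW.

SW

With h = a·x + b·y + c and A as origin, the differences give:
  (-65)·a + (-70)·b = -0.7
  (-55)·a + (-20)·b = -0.4
Eliminate b (×(-20) and ×(-70), subtract): -2550·a = -14.00 → a = ∂h/∂x = +0.005490
Back-substitute: b = ∂h/∂y = +0.004902.
Flow = −∇h = (-0.005490 east, -0.004902 north), which points southwest.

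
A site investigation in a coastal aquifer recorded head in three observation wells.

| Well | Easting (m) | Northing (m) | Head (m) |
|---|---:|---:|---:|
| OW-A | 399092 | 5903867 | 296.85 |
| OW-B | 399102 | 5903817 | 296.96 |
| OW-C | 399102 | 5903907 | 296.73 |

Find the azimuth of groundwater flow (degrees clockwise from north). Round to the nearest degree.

035°

With h = a·x + b·y + c and OW-A as origin, the differences give:
  10·a + (-50)·b = +0.11
  10·a + 40·b = -0.12
Eliminate b (×40 and ×(-50), subtract): 900·a = -1.600 → a = ∂h/∂x = -0.001778
Back-substitute: b = ∂h/∂y = -0.002556.
Flow direction (−∇h) has components (+0.001778 E, +0.002556 N).
Azimuth = atan2(E, N) = atan2(+0.001778, +0.002556) = 34.8° ≈ 035°.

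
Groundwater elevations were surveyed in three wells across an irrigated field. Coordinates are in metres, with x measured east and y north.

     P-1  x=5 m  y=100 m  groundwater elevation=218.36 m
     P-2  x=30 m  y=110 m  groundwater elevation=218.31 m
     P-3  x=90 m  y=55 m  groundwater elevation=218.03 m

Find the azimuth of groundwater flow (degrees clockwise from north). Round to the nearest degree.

126°

With h = a·x + b·y + c and P-1 as origin, the differences give:
  25·a + 10·b = -0.05
  85·a + (-45)·b = -0.33
Eliminate b (×(-45) and ×10, subtract): -1975·a = 5.550 → a = ∂h/∂x = -0.002810
Back-substitute: b = ∂h/∂y = +0.002025.
Flow direction (−∇h) has components (+0.002810 E, -0.002025 N).
Azimuth = atan2(E, N) = atan2(+0.002810, -0.002025) = 125.8° ≈ 126°.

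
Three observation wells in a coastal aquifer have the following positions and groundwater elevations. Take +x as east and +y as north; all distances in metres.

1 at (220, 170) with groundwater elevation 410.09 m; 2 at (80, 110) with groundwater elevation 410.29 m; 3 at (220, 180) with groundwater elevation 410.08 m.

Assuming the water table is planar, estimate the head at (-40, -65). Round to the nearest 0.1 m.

410.6 m

Three-point gradient (reference 1): Δ to 2 = (-140, -60, +0.20), Δ to 3 = (0, 10, -0.01).
∂h/∂x = -0.001000, ∂h/∂y = -0.0010000 (det = -1400).
h(-40, -65) = 410.09 + (-0.001000)·(-260) + (-0.0010000)·(-235) = 410.09 +0.260 +0.235 = 410.585 m.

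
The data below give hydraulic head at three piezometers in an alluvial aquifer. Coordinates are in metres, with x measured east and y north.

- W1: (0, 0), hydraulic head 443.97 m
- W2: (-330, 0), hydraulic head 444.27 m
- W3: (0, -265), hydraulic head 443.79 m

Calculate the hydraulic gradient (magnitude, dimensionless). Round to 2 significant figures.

0.0011

∂h/∂x = (444.27 − 443.97) / (-330 − 0) = -0.0009091
∂h/∂y = (443.79 − 443.97) / (-265 − 0) = +0.0006792
|∇h| = √(-0.0009091² + 0.0006792²) = 0.001135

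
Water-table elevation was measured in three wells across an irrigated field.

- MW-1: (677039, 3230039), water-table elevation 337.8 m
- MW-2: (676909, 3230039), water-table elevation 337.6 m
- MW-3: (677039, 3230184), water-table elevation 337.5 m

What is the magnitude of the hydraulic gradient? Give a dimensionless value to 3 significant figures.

∂h/∂x = (337.6 − 337.8) / (676909 − 677039) = +0.001538
∂h/∂y = (337.5 − 337.8) / (3230184 − 3230039) = -0.002069
|∇h| = √(0.001538² + -0.002069²) = 0.002578

0.00258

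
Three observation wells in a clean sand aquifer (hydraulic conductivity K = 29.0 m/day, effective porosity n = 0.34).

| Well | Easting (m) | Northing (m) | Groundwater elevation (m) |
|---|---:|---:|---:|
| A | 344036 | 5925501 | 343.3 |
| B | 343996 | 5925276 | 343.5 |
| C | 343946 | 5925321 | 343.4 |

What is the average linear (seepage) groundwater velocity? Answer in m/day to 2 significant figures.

With h = a·x + b·y + c and A as origin, the differences give:
  (-40)·a + (-225)·b = +0.2
  (-90)·a + (-180)·b = +0.1
Eliminate b (×(-180) and ×(-225), subtract): -13050·a = -13.50 → a = ∂h/∂x = +0.001034
Back-substitute: b = ∂h/∂y = -0.001073.
|∇h| = √(0.001034² + -0.001073²) = 0.00149
Seepage velocity v = K·i/n = 29.0 × 0.00149 / 0.34 = 0.1271 m/day.

0.13 m/day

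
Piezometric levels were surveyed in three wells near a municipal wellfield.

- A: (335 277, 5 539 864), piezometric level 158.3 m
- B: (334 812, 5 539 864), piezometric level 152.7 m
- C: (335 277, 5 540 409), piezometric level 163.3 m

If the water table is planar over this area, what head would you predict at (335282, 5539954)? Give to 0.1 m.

159.2 m

∂h/∂x = (152.7 − 158.3) / (334812 − 335277) = +0.01204
∂h/∂y = (163.3 − 158.3) / (5540409 − 5539864) = +0.009174
h(335282, 5539954) = 158.3 + (+0.01204)·(5) + (+0.009174)·(90) = 158.3 +0.060 +0.826 = 159.186 m.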